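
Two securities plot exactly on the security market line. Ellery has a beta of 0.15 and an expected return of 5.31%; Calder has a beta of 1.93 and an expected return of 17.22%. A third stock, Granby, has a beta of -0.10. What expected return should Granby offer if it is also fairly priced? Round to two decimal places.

3.64%

MRP (SML slope) = (17.22% − 5.31%) / (1.93 − 0.15) = 11.91% / 1.78 = 6.6910%
R_f (intercept) = 5.31% − 0.15 × 6.6910% = 4.3064%
E(R_Granby) = R_f + β × MRP = 4.3064% + -0.10 × 6.6910% = 3.64%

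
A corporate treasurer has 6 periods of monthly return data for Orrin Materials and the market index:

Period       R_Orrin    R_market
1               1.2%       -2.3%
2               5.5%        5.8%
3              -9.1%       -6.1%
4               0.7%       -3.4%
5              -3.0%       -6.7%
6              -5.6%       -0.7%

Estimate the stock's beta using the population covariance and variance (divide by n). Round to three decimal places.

0.807

Mean R_i = (1.2 + 5.5 − 9.1 + 0.7 − 3.0 − 5.6) / 6 = -1.7167%
Mean R_m = (-2.3 + 5.8 − 6.1 − 3.4 − 6.7 − 0.7) / 6 = -2.2333%
Σ(R_i − R̄_i)(R_m − R̄_m) = 83.2867  ⇒  Cov = 83.2867 / 6 = 13.8811
Σ(R_m − R̄_m)² = 103.1533  ⇒  Var(R_m) = 103.1533 / 6 = 17.1922
β = Cov / Var(R_m) = 13.8811 / 17.1922 = 0.8074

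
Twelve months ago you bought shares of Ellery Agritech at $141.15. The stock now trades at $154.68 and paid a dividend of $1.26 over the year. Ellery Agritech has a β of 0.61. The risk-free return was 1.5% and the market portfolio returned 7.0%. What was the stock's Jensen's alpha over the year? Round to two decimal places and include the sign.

Realised HPR = (P1 + D1 − P0) / P0 = (154.68 + 1.26 − 141.15) / 141.15 = 14.79 / 141.15 = 10.4782%
MRP = 7.0% − 1.5% = 5.50%
CAPM required = R_f + β·MRP = 1.5% + 0.61 × 5.5% = 4.8550%
α = realised − required = 10.4782% − 4.8550% = +5.62%

+5.62%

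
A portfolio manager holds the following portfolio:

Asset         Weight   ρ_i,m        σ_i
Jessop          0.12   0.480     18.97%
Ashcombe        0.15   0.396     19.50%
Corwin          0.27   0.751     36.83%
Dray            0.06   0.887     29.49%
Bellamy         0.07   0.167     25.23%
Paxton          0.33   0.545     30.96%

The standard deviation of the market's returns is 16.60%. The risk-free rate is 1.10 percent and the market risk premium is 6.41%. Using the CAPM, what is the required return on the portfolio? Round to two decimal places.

7.72%

β_Jessop = 0.480 × 18.97% / 16.60% = 0.5485
β_Ashcombe = 0.396 × 19.50% / 16.60% = 0.4652
β_Corwin = 0.751 × 36.83% / 16.60% = 1.6662
β_Dray = 0.887 × 29.49% / 16.60% = 1.5758
β_Bellamy = 0.167 × 25.23% / 16.60% = 0.2538
β_Paxton = 0.545 × 30.96% / 16.60% = 1.0165
β_P = Σ w_i β_i = 0.12×0.5485 + 0.15×0.4652 + 0.27×1.6662 + 0.06×1.5758 + 0.07×0.2538 + 0.33×1.0165 = 1.0332
E(R_P) = R_f + β_P × MRP = 1.10% + 1.0332 × 6.41% = 7.72%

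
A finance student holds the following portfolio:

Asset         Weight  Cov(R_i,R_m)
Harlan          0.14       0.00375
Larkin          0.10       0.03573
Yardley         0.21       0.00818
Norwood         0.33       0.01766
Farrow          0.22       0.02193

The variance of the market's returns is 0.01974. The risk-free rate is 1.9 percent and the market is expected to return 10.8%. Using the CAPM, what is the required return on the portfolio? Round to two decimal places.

β_Harlan = 0.00375 / 0.01974 = 0.1900
β_Larkin = 0.03573 / 0.01974 = 1.8100
β_Yardley = 0.00818 / 0.01974 = 0.4144
β_Norwood = 0.01766 / 0.01974 = 0.8946
β_Farrow = 0.02193 / 0.01974 = 1.1109
β_P = Σ w_i β_i = 0.14×0.1900 + 0.10×1.8100 + 0.21×0.4144 + 0.33×0.8946 + 0.22×1.1109 = 0.8342
MRP = 10.8% − 1.9% = 8.90%
E(R_P) = R_f + β_P × MRP = 1.9% + 0.8342 × 8.9% = 9.32%

9.32%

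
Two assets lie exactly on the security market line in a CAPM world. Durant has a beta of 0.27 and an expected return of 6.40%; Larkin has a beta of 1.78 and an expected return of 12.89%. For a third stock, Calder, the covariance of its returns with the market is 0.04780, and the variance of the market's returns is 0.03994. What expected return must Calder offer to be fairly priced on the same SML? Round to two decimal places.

10.38%

MRP = (12.89% − 6.40%) / (1.78 − 0.27) = 4.2980%
R_f = 6.40% − 0.27 × 4.2980% = 5.2395%
β_Calder = Cov / Var(R_m) = 0.04780 / 0.03994 = 1.1968
E(R_Calder) = R_f + β × MRP = 5.2395% + 1.1968 × 4.2980% = 10.38%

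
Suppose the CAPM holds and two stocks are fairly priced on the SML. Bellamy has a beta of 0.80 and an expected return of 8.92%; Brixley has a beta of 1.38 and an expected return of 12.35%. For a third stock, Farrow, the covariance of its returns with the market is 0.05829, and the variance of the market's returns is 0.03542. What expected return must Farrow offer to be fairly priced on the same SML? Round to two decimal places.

MRP = (12.35% − 8.92%) / (1.38 − 0.80) = 5.9138%
R_f = 8.92% − 0.80 × 5.9138% = 4.1890%
β_Farrow = Cov / Var(R_m) = 0.05829 / 0.03542 = 1.6457
E(R_Farrow) = R_f + β × MRP = 4.1890% + 1.6457 × 5.9138% = 13.92%

13.92%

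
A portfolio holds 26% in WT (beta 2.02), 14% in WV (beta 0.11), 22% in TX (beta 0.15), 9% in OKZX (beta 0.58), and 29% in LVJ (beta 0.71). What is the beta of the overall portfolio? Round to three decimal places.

β_P = Σ w_i β_i = 0.26×2.02 + 0.14×0.11 + 0.22×0.15 + 0.09×0.58 + 0.29×0.71 = 0.8317

0.832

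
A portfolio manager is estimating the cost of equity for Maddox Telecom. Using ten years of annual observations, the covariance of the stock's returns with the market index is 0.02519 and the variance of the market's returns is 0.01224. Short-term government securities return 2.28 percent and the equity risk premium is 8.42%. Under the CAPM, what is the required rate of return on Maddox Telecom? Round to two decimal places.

19.61%

β = Cov(R_i, R_m) / Var(R_m) = 0.02519 / 0.01224 = 2.0580
E(R) = R_f + β × MRP = 2.28% + 2.0580 × 8.42% = 19.61%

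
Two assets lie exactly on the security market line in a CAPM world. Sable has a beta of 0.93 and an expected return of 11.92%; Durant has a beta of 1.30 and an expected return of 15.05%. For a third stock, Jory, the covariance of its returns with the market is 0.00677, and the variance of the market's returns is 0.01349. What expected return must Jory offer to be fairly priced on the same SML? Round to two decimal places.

8.30%

MRP = (15.05% − 11.92%) / (1.30 − 0.93) = 8.4595%
R_f = 11.92% − 0.93 × 8.4595% = 4.0527%
β_Jory = Cov / Var(R_m) = 0.00677 / 0.01349 = 0.5019
E(R_Jory) = R_f + β × MRP = 4.0527% + 0.5019 × 8.4595% = 8.30%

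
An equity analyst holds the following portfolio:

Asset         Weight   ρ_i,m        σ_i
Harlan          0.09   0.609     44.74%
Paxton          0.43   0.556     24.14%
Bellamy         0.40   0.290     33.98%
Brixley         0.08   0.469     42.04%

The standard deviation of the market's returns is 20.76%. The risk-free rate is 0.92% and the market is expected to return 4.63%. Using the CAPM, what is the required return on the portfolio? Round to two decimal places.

3.38%

β_Harlan = 0.609 × 44.74% / 20.76% = 1.3125
β_Paxton = 0.556 × 24.14% / 20.76% = 0.6465
β_Bellamy = 0.290 × 33.98% / 20.76% = 0.4747
β_Brixley = 0.469 × 42.04% / 20.76% = 0.9497
β_P = Σ w_i β_i = 0.09×1.3125 + 0.43×0.6465 + 0.40×0.4747 + 0.08×0.9497 = 0.6620
MRP = 4.63% − 0.92% = 3.71%
E(R_P) = R_f + β_P × MRP = 0.92% + 0.6620 × 3.71% = 3.38%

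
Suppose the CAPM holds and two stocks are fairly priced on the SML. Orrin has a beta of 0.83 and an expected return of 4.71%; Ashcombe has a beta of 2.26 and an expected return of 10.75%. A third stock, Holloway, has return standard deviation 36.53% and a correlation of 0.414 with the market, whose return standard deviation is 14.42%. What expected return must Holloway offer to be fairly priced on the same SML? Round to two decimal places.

5.63%

MRP = (10.75% − 4.71%) / (2.26 − 0.83) = 4.2238%
R_f = 4.71% − 0.83 × 4.2238% = 1.2042%
β_Holloway = ρ·σ_i/σ_m = 0.414 × 36.53 / 14.42 = 1.0488
E(R_Holloway) = R_f + β × MRP = 1.2042% + 1.0488 × 4.2238% = 5.63%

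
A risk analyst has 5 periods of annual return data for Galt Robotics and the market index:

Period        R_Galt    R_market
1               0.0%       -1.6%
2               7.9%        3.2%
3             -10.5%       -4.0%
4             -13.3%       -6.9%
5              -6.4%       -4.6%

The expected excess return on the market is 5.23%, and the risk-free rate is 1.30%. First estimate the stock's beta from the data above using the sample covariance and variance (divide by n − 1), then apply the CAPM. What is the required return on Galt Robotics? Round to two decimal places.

12.53%

Mean R_i = (0.0 + 7.9 − 10.5 − 13.3 − 6.4) / 5 = -4.4600%
Mean R_m = (-1.6 + 3.2 − 4.0 − 6.9 − 4.6) / 5 = -2.7800%
Σ(R_i − R̄_i)(R_m − R̄_m) = 126.4960  ⇒  Cov = 126.4960 / 4 = 31.6240
Σ(R_m − R̄_m)² = 58.9280  ⇒  Var(R_m) = 58.9280 / 4 = 14.7320
β = Cov / Var(R_m) = 31.6240 / 14.7320 = 2.1466
E(R) = R_f + β × MRP = 1.30% + 2.1466 × 5.23% = 12.53%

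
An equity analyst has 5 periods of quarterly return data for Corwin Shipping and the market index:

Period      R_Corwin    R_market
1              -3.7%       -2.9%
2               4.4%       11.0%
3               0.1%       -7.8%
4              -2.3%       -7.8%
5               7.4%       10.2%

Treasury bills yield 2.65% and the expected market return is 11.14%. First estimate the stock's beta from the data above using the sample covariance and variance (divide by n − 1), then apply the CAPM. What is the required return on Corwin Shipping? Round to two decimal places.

Mean R_i = (-3.7 + 4.4 + 0.1 − 2.3 + 7.4) / 5 = 1.1800%
Mean R_m = (-2.9 + 11.0 − 7.8 − 7.8 + 10.2) / 5 = 0.5400%
Σ(R_i − R̄_i)(R_m − R̄_m) = 148.5840  ⇒  Cov = 148.5840 / 4 = 37.1460
Σ(R_m − R̄_m)² = 353.6720  ⇒  Var(R_m) = 353.6720 / 4 = 88.4180
β = Cov / Var(R_m) = 37.1460 / 88.4180 = 0.4201
MRP = 11.14% − 2.65% = 8.49%
E(R) = R_f + β × MRP = 2.65% + 0.4201 × 8.49% = 6.22%

6.22%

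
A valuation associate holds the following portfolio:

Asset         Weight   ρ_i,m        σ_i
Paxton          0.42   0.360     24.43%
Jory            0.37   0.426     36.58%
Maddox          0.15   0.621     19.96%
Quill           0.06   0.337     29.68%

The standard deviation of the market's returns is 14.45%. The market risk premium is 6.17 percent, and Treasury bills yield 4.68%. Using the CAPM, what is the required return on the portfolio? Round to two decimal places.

β_Paxton = 0.360 × 24.43% / 14.45% = 0.6086
β_Jory = 0.426 × 36.58% / 14.45% = 1.0784
β_Maddox = 0.621 × 19.96% / 14.45% = 0.8578
β_Quill = 0.337 × 29.68% / 14.45% = 0.6922
β_P = Σ w_i β_i = 0.42×0.6086 + 0.37×1.0784 + 0.15×0.8578 + 0.06×0.6922 = 0.8248
E(R_P) = R_f + β_P × MRP = 4.68% + 0.8248 × 6.17% = 9.77%

9.77%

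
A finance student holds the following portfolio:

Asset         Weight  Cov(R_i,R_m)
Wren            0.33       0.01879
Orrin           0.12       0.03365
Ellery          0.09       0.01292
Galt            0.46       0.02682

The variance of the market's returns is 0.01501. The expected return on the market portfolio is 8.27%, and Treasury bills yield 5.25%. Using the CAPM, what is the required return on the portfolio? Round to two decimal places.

β_Wren = 0.01879 / 0.01501 = 1.2518
β_Orrin = 0.03365 / 0.01501 = 2.2418
β_Ellery = 0.01292 / 0.01501 = 0.8608
β_Galt = 0.02682 / 0.01501 = 1.7868
β_P = Σ w_i β_i = 0.33×1.2518 + 0.12×2.2418 + 0.09×0.8608 + 0.46×1.7868 = 1.5815
MRP = 8.27% − 5.25% = 3.02%
E(R_P) = R_f + β_P × MRP = 5.25% + 1.5815 × 3.02% = 10.03%

10.03%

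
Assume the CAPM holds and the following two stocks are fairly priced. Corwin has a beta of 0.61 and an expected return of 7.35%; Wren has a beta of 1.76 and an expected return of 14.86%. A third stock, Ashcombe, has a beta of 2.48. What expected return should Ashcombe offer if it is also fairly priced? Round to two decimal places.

19.56%

MRP (SML slope) = (14.86% − 7.35%) / (1.76 − 0.61) = 7.51% / 1.15 = 6.5304%
R_f (intercept) = 7.35% − 0.61 × 6.5304% = 3.3665%
E(R_Ashcombe) = R_f + β × MRP = 3.3665% + 2.48 × 6.5304% = 19.56%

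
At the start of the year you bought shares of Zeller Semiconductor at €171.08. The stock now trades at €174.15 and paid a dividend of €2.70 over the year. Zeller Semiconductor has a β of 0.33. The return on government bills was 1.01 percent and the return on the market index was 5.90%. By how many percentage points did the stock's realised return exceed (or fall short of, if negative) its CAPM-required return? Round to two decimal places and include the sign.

Realised HPR = (P1 + D1 − P0) / P0 = (174.15 + 2.70 − 171.08) / 171.08 = 5.77 / 171.08 = 3.3727%
MRP = 5.90% − 1.01% = 4.89%
CAPM required = R_f + β·MRP = 1.01% + 0.33 × 4.89% = 2.6237%
α = realised − required = 3.3727% − 2.6237% = +0.75%

+0.75%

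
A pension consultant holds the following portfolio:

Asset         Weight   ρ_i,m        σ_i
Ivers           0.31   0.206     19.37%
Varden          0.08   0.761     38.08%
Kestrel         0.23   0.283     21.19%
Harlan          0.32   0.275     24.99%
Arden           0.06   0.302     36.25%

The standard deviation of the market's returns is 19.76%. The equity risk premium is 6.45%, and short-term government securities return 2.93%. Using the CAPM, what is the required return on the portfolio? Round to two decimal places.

5.47%

β_Ivers = 0.206 × 19.37% / 19.76% = 0.2019
β_Varden = 0.761 × 38.08% / 19.76% = 1.4665
β_Kestrel = 0.283 × 21.19% / 19.76% = 0.3035
β_Harlan = 0.275 × 24.99% / 19.76% = 0.3478
β_Arden = 0.302 × 36.25% / 19.76% = 0.5540
β_P = Σ w_i β_i = 0.31×0.2019 + 0.08×1.4665 + 0.23×0.3035 + 0.32×0.3478 + 0.06×0.5540 = 0.3943
E(R_P) = R_f + β_P × MRP = 2.93% + 0.3943 × 6.45% = 5.47%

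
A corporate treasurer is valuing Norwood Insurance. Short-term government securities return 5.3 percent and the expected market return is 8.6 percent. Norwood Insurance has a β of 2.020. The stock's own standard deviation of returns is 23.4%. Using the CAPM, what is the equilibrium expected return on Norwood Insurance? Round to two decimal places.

Market risk premium = E(R_m) − R_f = 8.6% − 5.3% = 3.30%
E(R) = R_f + β × MRP = 5.3% + 2.020 × 3.3% = 11.97%

11.97%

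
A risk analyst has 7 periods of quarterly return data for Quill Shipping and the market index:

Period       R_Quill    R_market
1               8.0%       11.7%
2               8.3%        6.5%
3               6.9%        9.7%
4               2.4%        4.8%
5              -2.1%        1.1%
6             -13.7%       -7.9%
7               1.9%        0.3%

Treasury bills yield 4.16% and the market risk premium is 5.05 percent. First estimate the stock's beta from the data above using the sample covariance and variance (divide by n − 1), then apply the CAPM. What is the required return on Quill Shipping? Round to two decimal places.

9.73%

Mean R_i = (8.0 + 8.3 + 6.9 + 2.4 − 2.1 − 13.7 + 1.9) / 7 = 1.6714%
Mean R_m = (11.7 + 6.5 + 9.7 + 4.8 + 1.1 − 7.9 + 0.3) / 7 = 3.7429%
Σ(R_i − R̄_i)(R_m − R̄_m) = 288.6986  ⇒  Cov = 288.6986 / 6 = 48.1164
Σ(R_m − R̄_m)² = 261.9171  ⇒  Var(R_m) = 261.9171 / 6 = 43.6529
β = Cov / Var(R_m) = 48.1164 / 43.6529 = 1.1022
E(R) = R_f + β × MRP = 4.16% + 1.1022 × 5.05% = 9.73%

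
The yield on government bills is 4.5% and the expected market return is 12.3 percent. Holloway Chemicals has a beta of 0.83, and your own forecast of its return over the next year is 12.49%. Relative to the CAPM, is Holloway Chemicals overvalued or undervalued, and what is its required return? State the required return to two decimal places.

Undervalued; required return 10.97%

MRP = 12.3% − 4.5% = 7.80%
Required return = R_f + β·MRP = 4.5% + 0.83 × 7.8% = 10.97%
Forecast 12.49% > required 10.97% → the stock plots above the SML → undervalued.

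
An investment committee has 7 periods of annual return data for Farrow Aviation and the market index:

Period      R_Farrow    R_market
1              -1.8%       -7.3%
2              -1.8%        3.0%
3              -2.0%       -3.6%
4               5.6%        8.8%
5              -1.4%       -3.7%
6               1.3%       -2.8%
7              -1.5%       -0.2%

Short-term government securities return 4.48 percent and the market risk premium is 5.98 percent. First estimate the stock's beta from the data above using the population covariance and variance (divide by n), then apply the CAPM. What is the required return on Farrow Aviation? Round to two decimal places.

Mean R_i = (-1.8 − 1.8 − 2.0 + 5.6 − 1.4 + 1.3 − 1.5) / 7 = -0.2286%
Mean R_m = (-7.3 + 3.0 − 3.6 + 8.8 − 3.7 − 2.8 − 0.2) / 7 = -0.8286%
Σ(R_i − R̄_i)(R_m − R̄_m) = 64.7343  ⇒  Cov = 64.7343 / 7 = 9.2478
Σ(R_m − R̄_m)² = 169.4543  ⇒  Var(R_m) = 169.4543 / 7 = 24.2078
β = Cov / Var(R_m) = 9.2478 / 24.2078 = 0.3820
E(R) = R_f + β × MRP = 4.48% + 0.3820 × 5.98% = 6.76%

6.76%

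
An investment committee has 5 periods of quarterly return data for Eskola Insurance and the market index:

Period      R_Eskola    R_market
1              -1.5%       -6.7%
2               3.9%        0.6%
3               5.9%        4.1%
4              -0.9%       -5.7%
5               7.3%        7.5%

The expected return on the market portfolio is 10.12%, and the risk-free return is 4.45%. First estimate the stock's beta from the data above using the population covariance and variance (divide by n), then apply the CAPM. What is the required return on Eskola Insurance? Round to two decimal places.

Mean R_i = (-1.5 + 3.9 + 5.9 − 0.9 + 7.3) / 5 = 2.9400%
Mean R_m = (-6.7 + 0.6 + 4.1 − 5.7 + 7.5) / 5 = -0.0400%
Σ(R_i − R̄_i)(R_m − R̄_m) = 97.0480  ⇒  Cov = 97.0480 / 5 = 19.4096
Σ(R_m − R̄_m)² = 150.7920  ⇒  Var(R_m) = 150.7920 / 5 = 30.1584
β = Cov / Var(R_m) = 19.4096 / 30.1584 = 0.6436
MRP = 10.12% − 4.45% = 5.67%
E(R) = R_f + β × MRP = 4.45% + 0.6436 × 5.67% = 8.10%

8.10%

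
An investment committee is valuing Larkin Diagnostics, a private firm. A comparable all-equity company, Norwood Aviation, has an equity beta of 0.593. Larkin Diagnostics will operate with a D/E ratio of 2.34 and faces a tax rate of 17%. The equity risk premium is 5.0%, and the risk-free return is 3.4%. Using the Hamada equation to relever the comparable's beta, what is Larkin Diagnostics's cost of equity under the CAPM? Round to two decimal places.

β_L = β_U × [1 + (1 − t)(D/E)] = 0.593 × [1 + (1 − 0.17) × 2.34]
    = 0.593 × [1 + 0.83 × 2.34] = 0.593 × 2.9422 = 1.7447
E(R) = R_f + β_L × MRP = 3.4% + 1.7447 × 5.0% = 12.12%

12.12%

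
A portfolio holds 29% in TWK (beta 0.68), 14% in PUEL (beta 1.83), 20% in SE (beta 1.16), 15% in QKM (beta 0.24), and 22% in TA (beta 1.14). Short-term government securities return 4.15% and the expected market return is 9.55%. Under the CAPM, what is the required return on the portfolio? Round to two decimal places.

β_P = Σ w_i β_i = 0.29×0.68 + 0.14×1.83 + 0.20×1.16 + 0.15×0.24 + 0.22×1.14 = 0.9722
MRP = 9.55% − 4.15% = 5.40%
E(R_P) = R_f + β_P × MRP = 4.15% + 0.9722 × 5.40% = 9.40%

9.40%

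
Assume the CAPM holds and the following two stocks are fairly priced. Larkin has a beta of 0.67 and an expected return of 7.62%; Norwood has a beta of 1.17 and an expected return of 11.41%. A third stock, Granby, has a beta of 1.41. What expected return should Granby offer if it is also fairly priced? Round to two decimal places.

13.23%

MRP (SML slope) = (11.41% − 7.62%) / (1.17 − 0.67) = 3.79% / 0.50 = 7.5800%
R_f (intercept) = 7.62% − 0.67 × 7.5800% = 2.5414%
E(R_Granby) = R_f + β × MRP = 2.5414% + 1.41 × 7.5800% = 13.23%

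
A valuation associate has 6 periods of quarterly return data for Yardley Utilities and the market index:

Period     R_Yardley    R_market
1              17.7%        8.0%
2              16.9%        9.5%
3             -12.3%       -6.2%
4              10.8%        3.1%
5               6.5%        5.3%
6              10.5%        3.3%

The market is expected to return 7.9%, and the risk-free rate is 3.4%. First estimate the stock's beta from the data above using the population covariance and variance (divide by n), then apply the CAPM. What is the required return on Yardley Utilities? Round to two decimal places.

11.89%

Mean R_i = (17.7 + 16.9 − 12.3 + 10.8 + 6.5 + 10.5) / 6 = 8.3500%
Mean R_m = (8.0 + 9.5 − 6.2 + 3.1 + 5.3 + 3.3) / 6 = 3.8333%
Σ(R_i − R̄_i)(R_m − R̄_m) = 288.9400  ⇒  Cov = 288.9400 / 6 = 48.1567
Σ(R_m − R̄_m)² = 153.1133  ⇒  Var(R_m) = 153.1133 / 6 = 25.5189
β = Cov / Var(R_m) = 48.1567 / 25.5189 = 1.8871
MRP = 7.9% − 3.4% = 4.50%
E(R) = R_f + β × MRP = 3.4% + 1.8871 × 4.5% = 11.89%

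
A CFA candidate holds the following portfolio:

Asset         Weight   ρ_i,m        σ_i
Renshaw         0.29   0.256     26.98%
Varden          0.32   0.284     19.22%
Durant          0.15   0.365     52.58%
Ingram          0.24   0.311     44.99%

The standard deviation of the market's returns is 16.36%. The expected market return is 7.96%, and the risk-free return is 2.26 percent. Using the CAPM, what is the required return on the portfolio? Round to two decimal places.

β_Renshaw = 0.256 × 26.98% / 16.36% = 0.4222
β_Varden = 0.284 × 19.22% / 16.36% = 0.3336
β_Durant = 0.365 × 52.58% / 16.36% = 1.1731
β_Ingram = 0.311 × 44.99% / 16.36% = 0.8553
β_P = Σ w_i β_i = 0.29×0.4222 + 0.32×0.3336 + 0.15×1.1731 + 0.24×0.8553 = 0.6104
MRP = 7.96% − 2.26% = 5.70%
E(R_P) = R_f + β_P × MRP = 2.26% + 0.6104 × 5.70% = 5.74%

5.74%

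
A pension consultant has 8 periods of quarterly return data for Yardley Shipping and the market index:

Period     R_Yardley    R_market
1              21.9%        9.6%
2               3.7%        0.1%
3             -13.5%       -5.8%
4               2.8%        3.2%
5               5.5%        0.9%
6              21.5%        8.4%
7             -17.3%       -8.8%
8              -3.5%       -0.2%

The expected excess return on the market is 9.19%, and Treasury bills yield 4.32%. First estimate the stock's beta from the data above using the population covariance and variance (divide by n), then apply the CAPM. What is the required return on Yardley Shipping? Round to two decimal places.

24.71%

Mean R_i = (21.9 + 3.7 − 13.5 + 2.8 + 5.5 + 21.5 − 17.3 − 3.5) / 8 = 2.6375%
Mean R_m = (9.6 + 0.1 − 5.8 + 3.2 + 0.9 + 8.4 − 8.8 − 0.2) / 8 = 0.9250%
Σ(R_i − R̄_i)(R_m − R̄_m) = 616.8425  ⇒  Cov = 616.8425 / 8 = 77.1053
Σ(R_m − R̄_m)² = 278.0550  ⇒  Var(R_m) = 278.0550 / 8 = 34.7569
β = Cov / Var(R_m) = 77.1053 / 34.7569 = 2.2184
E(R) = R_f + β × MRP = 4.32% + 2.2184 × 9.19% = 24.71%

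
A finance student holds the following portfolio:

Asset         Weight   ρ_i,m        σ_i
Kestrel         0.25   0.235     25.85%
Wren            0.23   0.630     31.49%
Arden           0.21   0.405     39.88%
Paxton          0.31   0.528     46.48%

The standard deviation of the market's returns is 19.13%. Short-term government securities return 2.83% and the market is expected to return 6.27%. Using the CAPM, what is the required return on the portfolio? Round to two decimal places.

5.90%

β_Kestrel = 0.235 × 25.85% / 19.13% = 0.3176
β_Wren = 0.630 × 31.49% / 19.13% = 1.0370
β_Arden = 0.405 × 39.88% / 19.13% = 0.8443
β_Paxton = 0.528 × 46.48% / 19.13% = 1.2829
β_P = Σ w_i β_i = 0.25×0.3176 + 0.23×1.0370 + 0.21×0.8443 + 0.31×1.2829 = 0.8929
MRP = 6.27% − 2.83% = 3.44%
E(R_P) = R_f + β_P × MRP = 2.83% + 0.8929 × 3.44% = 5.90%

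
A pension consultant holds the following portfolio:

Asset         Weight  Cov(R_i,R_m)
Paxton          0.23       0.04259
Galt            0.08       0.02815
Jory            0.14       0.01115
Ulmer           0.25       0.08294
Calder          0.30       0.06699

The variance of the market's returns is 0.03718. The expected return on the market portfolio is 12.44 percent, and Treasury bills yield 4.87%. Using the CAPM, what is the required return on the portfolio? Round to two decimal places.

β_Paxton = 0.04259 / 0.03718 = 1.1455
β_Galt = 0.02815 / 0.03718 = 0.7571
β_Jory = 0.01115 / 0.03718 = 0.2999
β_Ulmer = 0.08294 / 0.03718 = 2.2308
β_Calder = 0.06699 / 0.03718 = 1.8018
β_P = Σ w_i β_i = 0.23×1.1455 + 0.08×0.7571 + 0.14×0.2999 + 0.25×2.2308 + 0.30×1.8018 = 1.4643
MRP = 12.44% − 4.87% = 7.57%
E(R_P) = R_f + β_P × MRP = 4.87% + 1.4643 × 7.57% = 15.95%

15.95%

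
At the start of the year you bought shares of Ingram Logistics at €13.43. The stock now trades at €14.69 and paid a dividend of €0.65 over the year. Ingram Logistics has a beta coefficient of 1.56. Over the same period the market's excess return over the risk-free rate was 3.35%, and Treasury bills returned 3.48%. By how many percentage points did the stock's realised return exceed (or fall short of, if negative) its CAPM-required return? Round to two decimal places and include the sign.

+5.52%

Realised HPR = (P1 + D1 − P0) / P0 = (14.69 + 0.65 − 13.43) / 13.43 = 1.91 / 13.43 = 14.2219%
CAPM required = R_f + β·MRP = 3.48% + 1.56 × 3.35% = 8.7060%
α = realised − required = 14.2219% − 8.7060% = +5.52%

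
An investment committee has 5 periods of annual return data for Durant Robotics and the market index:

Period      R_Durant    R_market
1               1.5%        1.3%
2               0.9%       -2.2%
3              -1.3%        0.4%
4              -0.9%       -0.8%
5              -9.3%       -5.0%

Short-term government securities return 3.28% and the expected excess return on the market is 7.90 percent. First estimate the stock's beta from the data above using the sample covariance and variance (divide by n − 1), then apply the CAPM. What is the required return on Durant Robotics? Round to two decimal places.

Mean R_i = (1.5 + 0.9 − 1.3 − 0.9 − 9.3) / 5 = -1.8200%
Mean R_m = (1.3 − 2.2 + 0.4 − 0.8 − 5.0) / 5 = -1.2600%
Σ(R_i − R̄_i)(R_m − R̄_m) = 35.2040  ⇒  Cov = 35.2040 / 4 = 8.8010
Σ(R_m − R̄_m)² = 24.3920  ⇒  Var(R_m) = 24.3920 / 4 = 6.0980
β = Cov / Var(R_m) = 8.8010 / 6.0980 = 1.4433
E(R) = R_f + β × MRP = 3.28% + 1.4433 × 7.90% = 14.68%

14.68%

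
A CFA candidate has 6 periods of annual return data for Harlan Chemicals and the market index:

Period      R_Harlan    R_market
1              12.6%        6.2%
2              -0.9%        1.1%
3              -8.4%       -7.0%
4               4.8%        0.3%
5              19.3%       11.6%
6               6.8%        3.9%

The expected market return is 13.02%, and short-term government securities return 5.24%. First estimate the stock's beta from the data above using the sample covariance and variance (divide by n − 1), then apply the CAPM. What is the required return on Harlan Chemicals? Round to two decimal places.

17.03%

Mean R_i = (12.6 − 0.9 − 8.4 + 4.8 + 19.3 + 6.8) / 6 = 5.7000%
Mean R_m = (6.2 + 1.1 − 7.0 + 0.3 + 11.6 + 3.9) / 6 = 2.6833%
Σ(R_i − R̄_i)(R_m − R̄_m) = 296.0000  ⇒  Cov = 296.0000 / 5 = 59.2000
Σ(R_m − R̄_m)² = 195.3083  ⇒  Var(R_m) = 195.3083 / 5 = 39.0617
β = Cov / Var(R_m) = 59.2000 / 39.0617 = 1.5156
MRP = 13.02% − 5.24% = 7.78%
E(R) = R_f + β × MRP = 5.24% + 1.5156 × 7.78% = 17.03%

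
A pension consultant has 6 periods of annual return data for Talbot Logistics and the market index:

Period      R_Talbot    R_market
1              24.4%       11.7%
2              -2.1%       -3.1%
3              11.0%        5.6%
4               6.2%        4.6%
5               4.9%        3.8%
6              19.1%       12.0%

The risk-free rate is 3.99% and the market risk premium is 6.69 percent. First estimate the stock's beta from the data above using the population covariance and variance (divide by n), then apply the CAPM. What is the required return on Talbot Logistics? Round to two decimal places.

Mean R_i = (24.4 − 2.1 + 11.0 + 6.2 + 4.9 + 19.1) / 6 = 10.5833%
Mean R_m = (11.7 − 3.1 + 5.6 + 4.6 + 3.8 + 12.0) / 6 = 5.7667%
Σ(R_i − R̄_i)(R_m − R̄_m) = 263.7467  ⇒  Cov = 263.7467 / 6 = 43.9578
Σ(R_m − R̄_m)² = 157.9333  ⇒  Var(R_m) = 157.9333 / 6 = 26.3222
β = Cov / Var(R_m) = 43.9578 / 26.3222 = 1.6700
E(R) = R_f + β × MRP = 3.99% + 1.6700 × 6.69% = 15.16%

15.16%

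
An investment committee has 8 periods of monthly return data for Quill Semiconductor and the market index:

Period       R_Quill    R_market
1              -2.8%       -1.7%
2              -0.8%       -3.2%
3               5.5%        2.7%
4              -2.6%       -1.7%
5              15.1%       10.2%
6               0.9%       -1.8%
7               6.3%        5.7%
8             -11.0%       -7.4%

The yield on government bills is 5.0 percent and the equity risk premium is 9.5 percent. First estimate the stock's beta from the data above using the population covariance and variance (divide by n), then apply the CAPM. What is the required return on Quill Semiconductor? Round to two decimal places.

17.82%

Mean R_i = (-2.8 − 0.8 + 5.5 − 2.6 + 15.1 + 0.9 + 6.3 − 11.0) / 8 = 1.3250%
Mean R_m = (-1.7 − 3.2 + 2.7 − 1.7 + 10.2 − 1.8 + 5.7 − 7.4) / 8 = 0.3500%
Σ(R_i − R̄_i)(R_m − R̄_m) = 292.5900  ⇒  Cov = 292.5900 / 8 = 36.5738
Σ(R_m − R̄_m)² = 216.8600  ⇒  Var(R_m) = 216.8600 / 8 = 27.1075
β = Cov / Var(R_m) = 36.5738 / 27.1075 = 1.3492
E(R) = R_f + β × MRP = 5.0% + 1.3492 × 9.5% = 17.82%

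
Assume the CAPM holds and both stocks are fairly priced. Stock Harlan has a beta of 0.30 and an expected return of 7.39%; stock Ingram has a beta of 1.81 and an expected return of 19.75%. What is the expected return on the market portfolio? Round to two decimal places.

Both satisfy E(R) = R_f + β·MRP, so the slope of the SML is
MRP = (19.75% − 7.39%) / (1.81 − 0.30) = 12.36% / 1.51 = 8.1854%
R_f = E(R_Harlan) − β_Harlan·MRP = 7.39% − 0.30 × 8.1854% = 4.9344%
E(R_m) = R_f + MRP = 4.9344% + 8.1854% = 13.12%

13.12%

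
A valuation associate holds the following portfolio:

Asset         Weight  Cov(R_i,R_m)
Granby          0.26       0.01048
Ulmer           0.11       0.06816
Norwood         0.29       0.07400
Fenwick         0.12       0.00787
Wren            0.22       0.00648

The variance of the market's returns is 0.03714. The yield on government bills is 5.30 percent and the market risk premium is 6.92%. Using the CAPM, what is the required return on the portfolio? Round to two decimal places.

β_Granby = 0.01048 / 0.03714 = 0.2822
β_Ulmer = 0.06816 / 0.03714 = 1.8352
β_Norwood = 0.07400 / 0.03714 = 1.9925
β_Fenwick = 0.00787 / 0.03714 = 0.2119
β_Wren = 0.00648 / 0.03714 = 0.1745
β_P = Σ w_i β_i = 0.26×0.2822 + 0.11×1.8352 + 0.29×1.9925 + 0.12×0.2119 + 0.22×0.1745 = 0.9169
E(R_P) = R_f + β_P × MRP = 5.30% + 0.9169 × 6.92% = 11.64%

11.64%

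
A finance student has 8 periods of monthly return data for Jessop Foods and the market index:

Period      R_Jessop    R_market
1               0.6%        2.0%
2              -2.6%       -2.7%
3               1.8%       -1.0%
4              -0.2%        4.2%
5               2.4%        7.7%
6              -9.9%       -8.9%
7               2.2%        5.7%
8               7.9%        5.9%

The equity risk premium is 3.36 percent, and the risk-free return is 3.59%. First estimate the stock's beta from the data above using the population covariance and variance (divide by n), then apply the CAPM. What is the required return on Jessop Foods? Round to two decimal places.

6.21%

Mean R_i = (0.6 − 2.6 + 1.8 − 0.2 + 2.4 − 9.9 + 2.2 + 7.9) / 8 = 0.2750%
Mean R_m = (2.0 − 2.7 − 1.0 + 4.2 + 7.7 − 8.9 + 5.7 + 5.9) / 8 = 1.6125%
Σ(R_i − R̄_i)(R_m − R̄_m) = 167.7725  ⇒  Cov = 167.7725 / 8 = 20.9716
Σ(R_m − R̄_m)² = 214.9288  ⇒  Var(R_m) = 214.9288 / 8 = 26.8661
β = Cov / Var(R_m) = 20.9716 / 26.8661 = 0.7806
E(R) = R_f + β × MRP = 3.59% + 0.7806 × 3.36% = 6.21%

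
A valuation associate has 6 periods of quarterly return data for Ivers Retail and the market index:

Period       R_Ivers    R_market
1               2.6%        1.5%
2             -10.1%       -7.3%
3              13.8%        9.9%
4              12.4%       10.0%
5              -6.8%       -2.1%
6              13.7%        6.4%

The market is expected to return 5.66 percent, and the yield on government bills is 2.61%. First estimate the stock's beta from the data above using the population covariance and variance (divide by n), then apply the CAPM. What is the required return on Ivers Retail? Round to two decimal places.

7.16%

Mean R_i = (2.6 − 10.1 + 13.8 + 12.4 − 6.8 + 13.7) / 6 = 4.2667%
Mean R_m = (1.5 − 7.3 + 9.9 + 10.0 − 2.1 + 6.4) / 6 = 3.0667%
Σ(R_i − R̄_i)(R_m − R̄_m) = 361.7033  ⇒  Cov = 361.7033 / 6 = 60.2839
Σ(R_m − R̄_m)² = 242.4933  ⇒  Var(R_m) = 242.4933 / 6 = 40.4156
β = Cov / Var(R_m) = 60.2839 / 40.4156 = 1.4916
MRP = 5.66% − 2.61% = 3.05%
E(R) = R_f + β × MRP = 2.61% + 1.4916 × 3.05% = 7.16%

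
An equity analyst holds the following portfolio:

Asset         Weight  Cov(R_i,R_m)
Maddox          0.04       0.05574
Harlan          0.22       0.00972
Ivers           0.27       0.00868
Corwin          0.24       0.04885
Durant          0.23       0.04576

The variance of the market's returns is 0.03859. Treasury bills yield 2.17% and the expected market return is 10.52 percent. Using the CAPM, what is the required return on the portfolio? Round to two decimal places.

8.44%

β_Maddox = 0.05574 / 0.03859 = 1.4444
β_Harlan = 0.00972 / 0.03859 = 0.2519
β_Ivers = 0.00868 / 0.03859 = 0.2249
β_Corwin = 0.04885 / 0.03859 = 1.2659
β_Durant = 0.04576 / 0.03859 = 1.1858
β_P = Σ w_i β_i = 0.04×1.4444 + 0.22×0.2519 + 0.27×0.2249 + 0.24×1.2659 + 0.23×1.1858 = 0.7505
MRP = 10.52% − 2.17% = 8.35%
E(R_P) = R_f + β_P × MRP = 2.17% + 0.7505 × 8.35% = 8.44%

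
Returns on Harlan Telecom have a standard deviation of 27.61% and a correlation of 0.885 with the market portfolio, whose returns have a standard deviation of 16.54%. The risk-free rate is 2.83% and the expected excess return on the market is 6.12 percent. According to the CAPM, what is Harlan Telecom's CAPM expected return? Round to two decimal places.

11.87%

β = ρ × σ_i / σ_m = 0.885 × 27.61% / 16.54% = 1.4773
E(R) = 2.83% + 1.4773 × 6.12% = 11.87%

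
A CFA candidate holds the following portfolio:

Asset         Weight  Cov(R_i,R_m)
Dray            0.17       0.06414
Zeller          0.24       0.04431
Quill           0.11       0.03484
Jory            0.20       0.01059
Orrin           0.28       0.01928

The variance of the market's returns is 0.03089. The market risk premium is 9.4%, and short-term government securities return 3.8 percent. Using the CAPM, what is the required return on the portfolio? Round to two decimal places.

β_Dray = 0.06414 / 0.03089 = 2.0764
β_Zeller = 0.04431 / 0.03089 = 1.4344
β_Quill = 0.03484 / 0.03089 = 1.1279
β_Jory = 0.01059 / 0.03089 = 0.3428
β_Orrin = 0.01928 / 0.03089 = 0.6242
β_P = Σ w_i β_i = 0.17×2.0764 + 0.24×1.4344 + 0.11×1.1279 + 0.20×0.3428 + 0.28×0.6242 = 1.0646
E(R_P) = R_f + β_P × MRP = 3.8% + 1.0646 × 9.4% = 13.81%

13.81%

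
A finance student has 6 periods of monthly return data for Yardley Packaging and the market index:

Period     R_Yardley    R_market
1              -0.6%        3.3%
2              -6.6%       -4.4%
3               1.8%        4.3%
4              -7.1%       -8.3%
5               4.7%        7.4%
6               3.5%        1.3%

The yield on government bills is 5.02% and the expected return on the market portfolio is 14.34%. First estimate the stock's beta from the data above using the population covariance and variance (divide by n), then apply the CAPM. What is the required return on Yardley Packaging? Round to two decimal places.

Mean R_i = (-0.6 − 6.6 + 1.8 − 7.1 + 4.7 + 3.5) / 6 = -0.7167%
Mean R_m = (3.3 − 4.4 + 4.3 − 8.3 + 7.4 + 1.3) / 6 = 0.6000%
Σ(R_i − R̄_i)(R_m − R̄_m) = 135.6400  ⇒  Cov = 135.6400 / 6 = 22.6067
Σ(R_m − R̄_m)² = 171.9200  ⇒  Var(R_m) = 171.9200 / 6 = 28.6533
β = Cov / Var(R_m) = 22.6067 / 28.6533 = 0.7890
MRP = 14.34% − 5.02% = 9.32%
E(R) = R_f + β × MRP = 5.02% + 0.7890 × 9.32% = 12.37%

12.37%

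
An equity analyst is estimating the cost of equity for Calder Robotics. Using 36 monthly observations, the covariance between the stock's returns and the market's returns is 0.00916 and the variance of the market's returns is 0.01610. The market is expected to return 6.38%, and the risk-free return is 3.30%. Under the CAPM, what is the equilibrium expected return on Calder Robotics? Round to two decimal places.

5.05%

β = Cov(R_i, R_m) / Var(R_m) = 0.00916 / 0.01610 = 0.5689
MRP = 6.38% − 3.30% = 3.08%
E(R) = R_f + β × MRP = 3.30% + 0.5689 × 3.08% = 5.05%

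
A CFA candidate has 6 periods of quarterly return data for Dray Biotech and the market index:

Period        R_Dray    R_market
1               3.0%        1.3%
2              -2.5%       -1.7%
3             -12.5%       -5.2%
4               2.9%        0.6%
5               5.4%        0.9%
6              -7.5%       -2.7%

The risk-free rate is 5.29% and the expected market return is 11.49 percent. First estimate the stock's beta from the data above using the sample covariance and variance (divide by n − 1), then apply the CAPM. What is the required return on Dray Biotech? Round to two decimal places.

22.01%

Mean R_i = (3.0 − 2.5 − 12.5 + 2.9 + 5.4 − 7.5) / 6 = -1.8667%
Mean R_m = (1.3 − 1.7 − 5.2 + 0.6 + 0.9 − 2.7) / 6 = -1.1333%
Σ(R_i − R̄_i)(R_m − R̄_m) = 87.3067  ⇒  Cov = 87.3067 / 5 = 17.4613
Σ(R_m − R̄_m)² = 32.3733  ⇒  Var(R_m) = 32.3733 / 5 = 6.4747
β = Cov / Var(R_m) = 17.4613 / 6.4747 = 2.6969
MRP = 11.49% − 5.29% = 6.20%
E(R) = R_f + β × MRP = 5.29% + 2.6969 × 6.20% = 22.01%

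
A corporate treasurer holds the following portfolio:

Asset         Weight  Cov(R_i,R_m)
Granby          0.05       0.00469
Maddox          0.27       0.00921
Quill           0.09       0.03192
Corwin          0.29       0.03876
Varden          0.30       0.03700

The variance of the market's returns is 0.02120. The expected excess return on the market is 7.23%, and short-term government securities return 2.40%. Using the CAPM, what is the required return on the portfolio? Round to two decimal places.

β_Granby = 0.00469 / 0.02120 = 0.2212
β_Maddox = 0.00921 / 0.02120 = 0.4344
β_Quill = 0.03192 / 0.02120 = 1.5057
β_Corwin = 0.03876 / 0.02120 = 1.8283
β_Varden = 0.03700 / 0.02120 = 1.7453
β_P = Σ w_i β_i = 0.05×0.2212 + 0.27×0.4344 + 0.09×1.5057 + 0.29×1.8283 + 0.30×1.7453 = 1.3177
E(R_P) = R_f + β_P × MRP = 2.40% + 1.3177 × 7.23% = 11.93%

11.93%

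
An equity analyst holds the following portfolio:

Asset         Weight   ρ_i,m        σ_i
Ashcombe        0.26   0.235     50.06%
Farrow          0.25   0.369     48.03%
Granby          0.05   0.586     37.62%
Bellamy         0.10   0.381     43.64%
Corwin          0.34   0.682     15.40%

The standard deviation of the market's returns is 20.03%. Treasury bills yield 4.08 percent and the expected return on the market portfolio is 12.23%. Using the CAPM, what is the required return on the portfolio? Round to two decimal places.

β_Ashcombe = 0.235 × 50.06% / 20.03% = 0.5873
β_Farrow = 0.369 × 48.03% / 20.03% = 0.8848
β_Granby = 0.586 × 37.62% / 20.03% = 1.1006
β_Bellamy = 0.381 × 43.64% / 20.03% = 0.8301
β_Corwin = 0.682 × 15.40% / 20.03% = 0.5244
β_P = Σ w_i β_i = 0.26×0.5873 + 0.25×0.8848 + 0.05×1.1006 + 0.10×0.8301 + 0.34×0.5244 = 0.6902
MRP = 12.23% − 4.08% = 8.15%
E(R_P) = R_f + β_P × MRP = 4.08% + 0.6902 × 8.15% = 9.71%

9.71%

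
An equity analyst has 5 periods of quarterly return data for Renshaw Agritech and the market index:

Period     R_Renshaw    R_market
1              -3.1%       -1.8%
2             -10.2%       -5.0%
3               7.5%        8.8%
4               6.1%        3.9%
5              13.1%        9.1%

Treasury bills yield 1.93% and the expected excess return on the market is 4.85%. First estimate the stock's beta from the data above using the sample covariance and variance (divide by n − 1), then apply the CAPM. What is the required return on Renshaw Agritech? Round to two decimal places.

Mean R_i = (-3.1 − 10.2 + 7.5 + 6.1 + 13.1) / 5 = 2.6800%
Mean R_m = (-1.8 − 5.0 + 8.8 + 3.9 + 9.1) / 5 = 3.0000%
Σ(R_i − R̄_i)(R_m − R̄_m) = 225.3800  ⇒  Cov = 225.3800 / 4 = 56.3450
Σ(R_m − R̄_m)² = 158.7000  ⇒  Var(R_m) = 158.7000 / 4 = 39.6750
β = Cov / Var(R_m) = 56.3450 / 39.6750 = 1.4202
E(R) = R_f + β × MRP = 1.93% + 1.4202 × 4.85% = 8.82%

8.82%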